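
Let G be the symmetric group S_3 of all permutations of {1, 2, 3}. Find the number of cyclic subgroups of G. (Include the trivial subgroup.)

5

A cyclic subgroup of order d is generated by each of its φ(d) elements of order d, so the cyclic subgroups of order d number (#elements of order d)/φ(d).
Cyclic subgroups by order — order 1: 1; order 2: 3; order 3: 1.
Total: 5.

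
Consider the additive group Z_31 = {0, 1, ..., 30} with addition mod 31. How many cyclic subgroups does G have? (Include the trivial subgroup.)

2

Group the elements of G by the cyclic subgroup they generate; each cyclic subgroup of order d accounts for φ(d) elements.
Cyclic subgroups by order — order 1: 1; order 31: 1.
Total: 2.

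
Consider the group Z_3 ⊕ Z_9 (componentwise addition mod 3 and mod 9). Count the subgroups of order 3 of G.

4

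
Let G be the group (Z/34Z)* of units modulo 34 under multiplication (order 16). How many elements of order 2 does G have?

1

The elements of order 2 are: 33.
That's 1.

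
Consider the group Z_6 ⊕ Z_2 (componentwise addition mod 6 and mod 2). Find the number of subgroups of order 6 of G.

|G| = 12 and 6 | 12, so subgroups of order 6 are possible by Lagrange.
The subgroups of order 6 are: {(0,0), (0,1), (2,0), (2,1), (4,0), (4,1)}; {(0,0), (1,0), (2,0), (3,0), (4,0), (5,0)}; {(0,0), (1,1), (2,0), (3,1), (4,0), (5,1)}.
So G has 3 subgroups of order 6.

3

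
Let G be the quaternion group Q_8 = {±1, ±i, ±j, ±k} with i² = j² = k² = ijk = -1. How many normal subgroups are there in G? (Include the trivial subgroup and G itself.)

G has 6 subgroups. Checking conjugation-invariance by order — order 1: 1/1 normal; order 2: 1/1 normal; order 4: 3/3 normal; order 8: 1/1 normal.
Total normal subgroups: 6.

6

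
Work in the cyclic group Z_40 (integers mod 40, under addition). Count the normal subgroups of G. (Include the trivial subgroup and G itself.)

8

G is abelian, so every subgroup is normal.
G has 8 subgroups in total, hence 8 normal subgroups.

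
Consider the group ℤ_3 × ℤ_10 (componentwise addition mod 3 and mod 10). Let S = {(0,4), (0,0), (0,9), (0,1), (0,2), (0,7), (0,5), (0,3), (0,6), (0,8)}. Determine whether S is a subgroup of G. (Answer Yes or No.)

|S| = 10 divides |G| = 30, consistent with Lagrange.
S contains the identity, every element's inverse is in S, and S is closed under +: it is a subgroup.
In fact S = ⟨(0,1)⟩.

Yes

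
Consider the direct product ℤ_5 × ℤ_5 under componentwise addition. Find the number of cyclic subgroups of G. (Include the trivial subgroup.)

7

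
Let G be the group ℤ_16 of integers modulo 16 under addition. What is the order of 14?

8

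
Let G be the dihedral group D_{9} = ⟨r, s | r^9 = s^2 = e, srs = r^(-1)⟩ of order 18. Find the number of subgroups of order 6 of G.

|G| = 18 and 6 | 18, so subgroups of order 6 are possible by Lagrange.
The subgroups of order 6 are: {e, r^3, r^6, r^2s, r^5s, r^8s}; {e, r^3, r^6, s, r^3s, r^6s}; {e, r^3, r^6, rs, r^4s, r^7s}.
So G has 3 subgroups of order 6.

3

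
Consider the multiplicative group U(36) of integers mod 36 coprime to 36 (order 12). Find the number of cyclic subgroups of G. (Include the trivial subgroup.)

A cyclic subgroup of order d is generated by each of its φ(d) elements of order d, so the cyclic subgroups of order d number (#elements of order d)/φ(d).
Cyclic subgroups by order — order 1: 1; order 2: 3; order 3: 1; order 6: 3.
Total: 8.

8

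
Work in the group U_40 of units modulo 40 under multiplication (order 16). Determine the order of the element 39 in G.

Compute successive powers of 39 mod 40: 39, 1; 39^2 ≡ 1 (mod 40).
So |⟨39⟩| = 2.

2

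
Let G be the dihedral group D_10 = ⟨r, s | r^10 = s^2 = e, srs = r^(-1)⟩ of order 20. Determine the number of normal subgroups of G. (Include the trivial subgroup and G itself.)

7

G has 22 subgroups. Checking conjugation-invariance by order — order 1: 1/1 normal; order 2: 1/11 normal; order 4: 0/5 normal; order 5: 1/1 normal; order 10: 3/3 normal; order 20: 1/1 normal.
Total normal subgroups: 7.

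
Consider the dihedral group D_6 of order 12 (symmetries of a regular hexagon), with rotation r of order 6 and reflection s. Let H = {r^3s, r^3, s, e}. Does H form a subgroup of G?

Yes

|H| = 4 divides |G| = 12, consistent with Lagrange.
H contains the identity, every element's inverse is in H, and H is closed under ·: it is a subgroup.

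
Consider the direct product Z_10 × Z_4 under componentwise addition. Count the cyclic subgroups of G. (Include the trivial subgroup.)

12

A cyclic subgroup of order d is generated by each of its φ(d) elements of order d, so the cyclic subgroups of order d number (#elements of order d)/φ(d).
Cyclic subgroups by order — order 1: 1; order 2: 3; order 4: 2; order 5: 1; order 10: 3; order 20: 2.
Total: 12.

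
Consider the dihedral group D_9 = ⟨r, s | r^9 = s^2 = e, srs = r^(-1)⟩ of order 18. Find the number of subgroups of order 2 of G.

|G| = 18 and 2 | 18, so subgroups of order 2 are possible by Lagrange.
The subgroups of order 2 are: {e, r^2s}; {e, r^3s}; {e, r^4s}; {e, r^5s}; … (9 in all).
So G has 9 subgroups of order 2.

9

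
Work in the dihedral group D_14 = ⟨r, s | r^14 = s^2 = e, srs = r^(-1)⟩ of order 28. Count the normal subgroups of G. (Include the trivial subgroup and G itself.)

7

G has 28 subgroups. Checking conjugation-invariance by order — order 1: 1/1 normal; order 2: 1/15 normal; order 4: 0/7 normal; order 7: 1/1 normal; order 14: 3/3 normal; order 28: 1/1 normal.
Total normal subgroups: 7.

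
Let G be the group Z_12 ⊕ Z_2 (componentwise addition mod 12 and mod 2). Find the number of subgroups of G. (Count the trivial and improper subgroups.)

|G| = 24, so by Lagrange every subgroup order divides 24. Divisors: 1, 2, 3, 4, 6, 8, 12, 24.
Subgroups by order — order 1: 1; order 2: 3; order 3: 1; order 4: 3; order 6: 3; order 8: 1; order 12: 3; order 24: 1.
Total: 1 + 3 + 1 + 3 + 3 + 1 + 3 + 1 = 16.

16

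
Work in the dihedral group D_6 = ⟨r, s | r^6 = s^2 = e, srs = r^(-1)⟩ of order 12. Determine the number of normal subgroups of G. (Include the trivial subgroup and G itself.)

G has 16 subgroups. Checking conjugation-invariance by order — order 1: 1/1 normal; order 2: 1/7 normal; order 3: 1/1 normal; order 4: 0/3 normal; order 6: 3/3 normal; order 12: 1/1 normal.
Total normal subgroups: 7.

7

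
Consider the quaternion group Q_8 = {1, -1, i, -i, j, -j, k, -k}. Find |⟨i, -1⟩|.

4

|⟨i⟩| = 4 and |⟨-1⟩| = 2, so |H| is a multiple of lcm(4, 2) = 4 and divides |G| = 8.
Closing under the operation: H = {1, -1, i, -i}, so |H| = 4.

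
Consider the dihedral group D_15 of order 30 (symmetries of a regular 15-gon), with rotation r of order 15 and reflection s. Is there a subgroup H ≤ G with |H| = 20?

No

20 does not divide |G| = 30, so by Lagrange no subgroup of order 20 exists.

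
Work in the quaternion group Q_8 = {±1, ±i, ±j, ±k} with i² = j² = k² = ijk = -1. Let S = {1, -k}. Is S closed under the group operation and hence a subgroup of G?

No

-k ∈ S but its inverse k ∉ S, so S is not a subgroup.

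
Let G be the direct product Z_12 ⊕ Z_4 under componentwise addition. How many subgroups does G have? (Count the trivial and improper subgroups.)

|G| = 48, so by Lagrange every subgroup order divides 48. Divisors: 1, 2, 3, 4, 6, 8, 12, 16, 24, 48.
Subgroups by order — order 1: 1; order 2: 3; order 3: 1; order 4: 7; order 6: 3; order 8: 3; order 12: 7; order 16: 1; order 24: 3; order 48: 1.
Total: 1 + 3 + 1 + 7 + 3 + 3 + 7 + 1 + 3 + 1 = 30.

30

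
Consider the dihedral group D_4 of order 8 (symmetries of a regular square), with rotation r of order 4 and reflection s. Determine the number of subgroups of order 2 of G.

5

|G| = 8 and 2 | 8, so subgroups of order 2 are possible by Lagrange.
The subgroups of order 2 are: {e, r^2}; {e, r^2s}; {e, r^3s}; {e, rs}; … (5 in all).
So G has 5 subgroups of order 2.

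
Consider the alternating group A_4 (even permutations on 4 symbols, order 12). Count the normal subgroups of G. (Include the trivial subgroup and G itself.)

3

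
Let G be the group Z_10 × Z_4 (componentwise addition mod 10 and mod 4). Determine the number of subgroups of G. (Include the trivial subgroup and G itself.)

|G| = 40, so by Lagrange every subgroup order divides 40. Divisors: 1, 2, 4, 5, 8, 10, 20, 40.
Subgroups by order — order 1: 1; order 2: 3; order 4: 3; order 5: 1; order 8: 1; order 10: 3; order 20: 3; order 40: 1.
Total: 1 + 3 + 3 + 1 + 1 + 3 + 3 + 1 = 16.

16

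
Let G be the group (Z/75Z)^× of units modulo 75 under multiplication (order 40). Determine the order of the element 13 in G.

Compute successive powers of 13 mod 75: 13, 19, 22, 61, 43, 34, 67, 46, …; 13^20 ≡ 1 (mod 75).
So |⟨13⟩| = 20.

20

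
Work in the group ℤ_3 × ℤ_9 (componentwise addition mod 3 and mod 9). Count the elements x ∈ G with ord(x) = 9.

18

An element (a,b) has order lcm(ord(a), ord(b)); count pairs with lcm equal to 9.
Enumerating gives 18 such elements.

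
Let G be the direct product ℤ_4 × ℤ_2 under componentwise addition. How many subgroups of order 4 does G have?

|G| = 8 and 4 | 8, so subgroups of order 4 are possible by Lagrange.
The subgroups of order 4 are: {(0,0), (0,1), (2,0), (2,1)}; {(0,0), (1,0), (2,0), (3,0)}; {(0,0), (1,1), (2,0), (3,1)}.
So G has 3 subgroups of order 4.

3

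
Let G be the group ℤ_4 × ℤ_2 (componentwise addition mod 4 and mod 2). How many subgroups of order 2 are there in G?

3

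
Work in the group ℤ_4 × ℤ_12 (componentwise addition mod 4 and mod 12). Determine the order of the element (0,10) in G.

6

The order of (0,10) in Z_4 × Z_12 is lcm(ord(0) in Z_4, ord(10) in Z_12).
ord(0) = 1 and ord(10) = 6, so |⟨(0,10)⟩| = lcm(1, 6) = 6.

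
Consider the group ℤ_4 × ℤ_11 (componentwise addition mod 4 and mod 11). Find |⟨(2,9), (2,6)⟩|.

22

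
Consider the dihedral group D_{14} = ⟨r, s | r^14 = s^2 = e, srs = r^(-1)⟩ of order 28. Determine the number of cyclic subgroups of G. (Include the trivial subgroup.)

Group the elements of G by the cyclic subgroup they generate; each cyclic subgroup of order d accounts for φ(d) elements.
Cyclic subgroups by order — order 1: 1; order 2: 15; order 7: 1; order 14: 1.
Total: 18.

18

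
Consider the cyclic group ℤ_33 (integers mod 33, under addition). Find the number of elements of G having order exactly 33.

20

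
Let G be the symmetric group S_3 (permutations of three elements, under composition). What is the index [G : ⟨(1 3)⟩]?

|⟨(1 3)⟩| = 2 and |G| = 6.
By Lagrange, [G : H] = |G|/|H| = 6/2 = 3.

3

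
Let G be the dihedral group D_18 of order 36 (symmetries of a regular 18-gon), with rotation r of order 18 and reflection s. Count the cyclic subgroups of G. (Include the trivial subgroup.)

24

Each element a generates a cyclic subgroup ⟨a⟩; distinct elements may generate the same one (a cyclic group of order d has φ(d) generators).
Cyclic subgroups by order — order 1: 1; order 2: 19; order 3: 1; order 6: 1; order 9: 1; order 18: 1.
Total: 24.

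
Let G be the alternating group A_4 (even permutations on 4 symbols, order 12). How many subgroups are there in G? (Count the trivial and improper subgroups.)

|G| = 12, so by Lagrange every subgroup order divides 12. Divisors: 1, 2, 3, 4, 6, 12.
Subgroups by order — order 1: 1; order 2: 3; order 3: 4; order 4: 1; order 6: 0; order 12: 1.
Total: 1 + 3 + 4 + 1 + 0 + 1 = 10.

10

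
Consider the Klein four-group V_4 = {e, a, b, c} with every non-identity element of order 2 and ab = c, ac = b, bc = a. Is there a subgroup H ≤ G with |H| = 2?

Yes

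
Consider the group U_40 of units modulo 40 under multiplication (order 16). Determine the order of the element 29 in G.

Compute successive powers of 29 mod 40: 29, 1; 29^2 ≡ 1 (mod 40).
So |⟨29⟩| = 2.

2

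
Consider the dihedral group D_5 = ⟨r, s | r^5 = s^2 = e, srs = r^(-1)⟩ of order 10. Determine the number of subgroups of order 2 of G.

5

|G| = 10 and 2 | 10, so subgroups of order 2 are possible by Lagrange.
The subgroups of order 2 are: {e, r^2s}; {e, r^3s}; {e, r^4s}; {e, rs}; … (5 in all).
So G has 5 subgroups of order 2.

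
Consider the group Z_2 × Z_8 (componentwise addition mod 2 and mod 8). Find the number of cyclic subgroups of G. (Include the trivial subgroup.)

8

Group the elements of G by the cyclic subgroup they generate; each cyclic subgroup of order d accounts for φ(d) elements.
Cyclic subgroups by order — order 1: 1; order 2: 3; order 4: 2; order 8: 2.
Total: 8.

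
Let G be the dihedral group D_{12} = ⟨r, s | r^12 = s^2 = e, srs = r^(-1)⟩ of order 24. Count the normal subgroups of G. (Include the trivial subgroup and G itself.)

G has 34 subgroups. Checking conjugation-invariance by order — order 1: 1/1 normal; order 2: 1/13 normal; order 3: 1/1 normal; order 4: 1/7 normal; order 6: 1/5 normal; order 8: 0/3 normal; order 12: 3/3 normal; order 24: 1/1 normal.
Total normal subgroups: 9.

9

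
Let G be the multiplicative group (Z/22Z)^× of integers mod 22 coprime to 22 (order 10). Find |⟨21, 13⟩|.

|⟨21⟩| = 2 and |⟨13⟩| = 10, so |H| is a multiple of lcm(2, 10) = 10 and divides |G| = 10.
Closing {21, 13} under the group operation gives all of G, so |H| = 10.

10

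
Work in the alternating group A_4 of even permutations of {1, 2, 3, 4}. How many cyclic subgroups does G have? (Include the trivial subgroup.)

Group the elements of G by the cyclic subgroup they generate; each cyclic subgroup of order d accounts for φ(d) elements.
Cyclic subgroups by order — order 1: 1; order 2: 3; order 3: 4.
Total: 8.

8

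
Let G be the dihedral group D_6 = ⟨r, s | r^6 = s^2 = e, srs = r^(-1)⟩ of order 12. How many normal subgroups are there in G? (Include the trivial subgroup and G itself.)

7

G has 16 subgroups. Checking conjugation-invariance by order — order 1: 1/1 normal; order 2: 1/7 normal; order 3: 1/1 normal; order 4: 0/3 normal; order 6: 3/3 normal; order 12: 1/1 normal.
Total normal subgroups: 7.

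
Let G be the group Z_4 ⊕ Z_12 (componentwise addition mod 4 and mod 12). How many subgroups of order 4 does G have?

7

|G| = 48 and 4 | 48, so subgroups of order 4 are possible by Lagrange.
The subgroups of order 4 are: {(0,0), (0,3), (0,6), (0,9)}; {(0,0), (0,6), (2,0), (2,6)}; {(0,0), (0,6), (2,3), (2,9)}; {(0,0), (1,0), (2,0), (3,0)}; … (7 in all).
So G has 7 subgroups of order 4.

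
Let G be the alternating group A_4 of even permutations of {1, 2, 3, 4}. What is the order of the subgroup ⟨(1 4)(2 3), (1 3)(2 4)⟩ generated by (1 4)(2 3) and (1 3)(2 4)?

|⟨(1 4)(2 3)⟩| = 2 and |⟨(1 3)(2 4)⟩| = 2, so |H| is a multiple of lcm(2, 2) = 2 and divides |G| = 12.
Closing under the operation: H = {e, (1 2)(3 4), (1 3)(2 4), (1 4)(2 3)}, so |H| = 4.

4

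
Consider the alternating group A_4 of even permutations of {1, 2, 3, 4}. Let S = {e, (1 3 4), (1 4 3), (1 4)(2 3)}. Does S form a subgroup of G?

Closure fails: (1 4 3) ∘ (1 4)(2 3) = (1 3 2) ∉ S. So S is not a subgroup.

No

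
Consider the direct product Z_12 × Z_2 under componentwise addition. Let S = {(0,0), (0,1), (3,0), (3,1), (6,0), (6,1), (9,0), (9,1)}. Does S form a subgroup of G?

Yes

|S| = 8 divides |G| = 24, consistent with Lagrange.
S contains the identity, every element's inverse is in S, and S is closed under +: it is a subgroup.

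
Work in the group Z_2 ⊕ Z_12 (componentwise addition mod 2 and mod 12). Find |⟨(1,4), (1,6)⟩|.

|⟨(1,4)⟩| = 6 and |⟨(1,6)⟩| = 2, so |H| is a multiple of lcm(6, 2) = 6 and divides |G| = 24.
Closing under the operation: H = {(0,0), (0,2), (0,4), (0,6), (0,8), (0,10), (1,0), (1,2), (1,4), (1,6), (1,8), (1,10)}, so |H| = 12.

12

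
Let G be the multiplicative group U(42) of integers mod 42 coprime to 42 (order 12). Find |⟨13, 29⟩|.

4

|⟨13⟩| = 2 and |⟨29⟩| = 2, so |H| is a multiple of lcm(2, 2) = 2 and divides |G| = 12.
Closing under the operation: H = {1, 13, 29, 41}, so |H| = 4.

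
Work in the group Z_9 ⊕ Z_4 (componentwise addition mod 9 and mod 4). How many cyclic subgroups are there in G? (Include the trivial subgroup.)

9

Each element a generates a cyclic subgroup ⟨a⟩; distinct elements may generate the same one (a cyclic group of order d has φ(d) generators).
Cyclic subgroups by order — order 1: 1; order 2: 1; order 3: 1; order 4: 1; order 6: 1; order 9: 1; order 12: 1; order 18: 1; order 36: 1.
Total: 9.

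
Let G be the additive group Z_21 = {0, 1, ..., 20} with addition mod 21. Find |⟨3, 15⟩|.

7

|⟨3⟩| = 7 and |⟨15⟩| = 7, so |H| is a multiple of lcm(7, 7) = 7 and divides |G| = 21.
Closing under the operation: H = {0, 3, 6, 9, 12, 15, 18}, so |H| = 7.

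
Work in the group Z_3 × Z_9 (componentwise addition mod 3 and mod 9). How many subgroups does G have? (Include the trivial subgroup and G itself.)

10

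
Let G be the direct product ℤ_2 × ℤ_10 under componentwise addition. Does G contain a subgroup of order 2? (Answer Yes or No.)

Yes

2 | 20. A subgroup of order 2 is {(0,0), (0,5)}.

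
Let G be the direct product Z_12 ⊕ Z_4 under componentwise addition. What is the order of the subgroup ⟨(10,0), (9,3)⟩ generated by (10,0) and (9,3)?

24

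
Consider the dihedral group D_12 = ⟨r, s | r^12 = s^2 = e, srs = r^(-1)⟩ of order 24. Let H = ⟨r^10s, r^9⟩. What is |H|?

8

|⟨r^10s⟩| = 2 and |⟨r^9⟩| = 4, so |H| is a multiple of lcm(2, 4) = 4 and divides |G| = 24.
Closing under the operation: H = {e, r^3, r^6, r^9, rs, r^4s, r^7s, r^10s}, so |H| = 8.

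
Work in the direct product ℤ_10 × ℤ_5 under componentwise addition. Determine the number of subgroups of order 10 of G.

|G| = 50 and 10 | 50, so subgroups of order 10 are possible by Lagrange.
The subgroups of order 10 are: {(0,0), (0,1), (0,2), (0,3), (0,4), (5,0), (5,1), (5,2), (5,3), (5,4)}; {(0,0), (1,0), (2,0), (3,0), (4,0), (5,0), (6,0), (7,0), (8,0), (9,0)}; {(0,0), (1,1), (2,2), (3,3), (4,4), (5,0), (6,1), (7,2), (8,3), (9,4)}; {(0,0), (1,2), (2,4), (3,1), (4,3), (5,0), (6,2), (7,4), (8,1), (9,3)}; … (6 in all).
So G has 6 subgroups of order 10.

6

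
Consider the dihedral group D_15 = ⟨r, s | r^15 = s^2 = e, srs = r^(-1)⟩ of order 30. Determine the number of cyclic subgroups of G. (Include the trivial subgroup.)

19

Each element a generates a cyclic subgroup ⟨a⟩; distinct elements may generate the same one (a cyclic group of order d has φ(d) generators).
Cyclic subgroups by order — order 1: 1; order 2: 15; order 3: 1; order 5: 1; order 15: 1.
Total: 19.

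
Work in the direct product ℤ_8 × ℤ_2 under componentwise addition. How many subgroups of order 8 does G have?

|G| = 16 and 8 | 16, so subgroups of order 8 are possible by Lagrange.
The subgroups of order 8 are: {(0,0), (0,1), (2,0), (2,1), (4,0), (4,1), (6,0), (6,1)}; {(0,0), (1,0), (2,0), (3,0), (4,0), (5,0), (6,0), (7,0)}; {(0,0), (1,1), (2,0), (3,1), (4,0), (5,1), (6,0), (7,1)}.
So G has 3 subgroups of order 8.

3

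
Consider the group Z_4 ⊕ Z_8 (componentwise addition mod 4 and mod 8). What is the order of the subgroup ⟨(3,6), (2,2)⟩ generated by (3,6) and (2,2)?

|⟨(3,6)⟩| = 4 and |⟨(2,2)⟩| = 4, so |H| is a multiple of lcm(4, 4) = 4 and divides |G| = 32.
Closing under the operation: H = {(0,0), (0,2), (0,4), (0,6), (1,0), (1,2), (1,4), (1,6), (2,0), (2,2), (2,4), (2,6), (3,0), (3,2), (3,4), (3,6)}, so |H| = 16.

16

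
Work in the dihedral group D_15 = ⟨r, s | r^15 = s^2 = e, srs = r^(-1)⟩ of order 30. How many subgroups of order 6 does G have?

|G| = 30 and 6 | 30, so subgroups of order 6 are possible by Lagrange.
The subgroups of order 6 are: {e, r^5, r^10, s, r^5s, r^10s}; {e, r^5, r^10, rs, r^6s, r^11s}; {e, r^5, r^10, r^2s, r^7s, r^12s}; {e, r^5, r^10, r^3s, r^8s, r^13s}; … (5 in all).
So G has 5 subgroups of order 6.

5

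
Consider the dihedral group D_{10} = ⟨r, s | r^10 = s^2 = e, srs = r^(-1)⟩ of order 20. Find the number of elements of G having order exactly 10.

4

The elements of order 10 are: r, r^3, r^7, r^9.
That's 4.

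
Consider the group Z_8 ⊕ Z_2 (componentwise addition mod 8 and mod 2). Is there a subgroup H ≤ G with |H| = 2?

2 | 16. A subgroup of order 2 is {(0,0), (0,1)}.

Yes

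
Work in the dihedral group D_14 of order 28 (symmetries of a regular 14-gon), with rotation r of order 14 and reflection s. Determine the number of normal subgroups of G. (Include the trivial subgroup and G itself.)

7

G has 28 subgroups. Checking conjugation-invariance by order — order 1: 1/1 normal; order 2: 1/15 normal; order 4: 0/7 normal; order 7: 1/1 normal; order 14: 3/3 normal; order 28: 1/1 normal.
Total normal subgroups: 7.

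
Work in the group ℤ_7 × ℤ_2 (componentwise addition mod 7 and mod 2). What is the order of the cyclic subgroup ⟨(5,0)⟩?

The order of (5,0) in Z_7 × Z_2 is lcm(ord(5) in Z_7, ord(0) in Z_2).
ord(5) = 7 and ord(0) = 1, so |⟨(5,0)⟩| = lcm(7, 1) = 7.

7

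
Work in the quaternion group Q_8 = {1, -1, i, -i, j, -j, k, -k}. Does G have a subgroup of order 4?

Yes

4 | 8. A subgroup of order 4 is {1, -1, i, -i}.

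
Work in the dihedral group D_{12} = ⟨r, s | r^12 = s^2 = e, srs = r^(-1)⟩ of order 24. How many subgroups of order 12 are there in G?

3

|G| = 24 and 12 | 24, so subgroups of order 12 are possible by Lagrange.
The subgroups of order 12 are: {e, r, r^2, r^3, r^4, r^5, r^6, r^7, r^8, r^9, r^10, r^11}; {e, r^2, r^4, r^6, r^8, r^10, s, r^2s, r^4s, r^6s, r^8s, r^10s}; {e, r^2, r^4, r^6, r^8, r^10, rs, r^3s, r^5s, r^7s, r^9s, r^11s}.
So G has 3 subgroups of order 12.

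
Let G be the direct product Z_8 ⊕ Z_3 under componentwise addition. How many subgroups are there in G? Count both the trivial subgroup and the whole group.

|G| = 24, so by Lagrange every subgroup order divides 24. Divisors: 1, 2, 3, 4, 6, 8, 12, 24.
Subgroups by order — order 1: 1; order 2: 1; order 3: 1; order 4: 1; order 6: 1; order 8: 1; order 12: 1; order 24: 1.
Total: 1 + 1 + 1 + 1 + 1 + 1 + 1 + 1 = 8.

8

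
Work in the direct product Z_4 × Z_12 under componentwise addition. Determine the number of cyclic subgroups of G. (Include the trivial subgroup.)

20

Group the elements of G by the cyclic subgroup they generate; each cyclic subgroup of order d accounts for φ(d) elements.
Cyclic subgroups by order — order 1: 1; order 2: 3; order 3: 1; order 4: 6; order 6: 3; order 12: 6.
Total: 20.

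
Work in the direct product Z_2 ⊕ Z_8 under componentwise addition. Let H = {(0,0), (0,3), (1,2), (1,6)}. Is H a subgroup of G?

(0,3) ∈ H but its inverse (0,5) ∉ H, so H is not a subgroup.

No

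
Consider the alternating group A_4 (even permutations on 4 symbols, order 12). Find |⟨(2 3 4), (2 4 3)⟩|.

|⟨(2 3 4)⟩| = 3 and |⟨(2 4 3)⟩| = 3, so |H| is a multiple of lcm(3, 3) = 3 and divides |G| = 12.
Closing under the operation: H = {e, (2 3 4), (2 4 3)}, so |H| = 3.

3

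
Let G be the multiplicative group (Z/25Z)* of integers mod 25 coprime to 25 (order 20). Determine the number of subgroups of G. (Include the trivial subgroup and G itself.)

6

|G| = 20, so by Lagrange every subgroup order divides 20. Divisors: 1, 2, 4, 5, 10, 20.
Subgroups by order — order 1: 1; order 2: 1; order 4: 1; order 5: 1; order 10: 1; order 20: 1.
Total: 1 + 1 + 1 + 1 + 1 + 1 = 6.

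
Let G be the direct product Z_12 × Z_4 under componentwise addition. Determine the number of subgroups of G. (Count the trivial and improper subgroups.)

30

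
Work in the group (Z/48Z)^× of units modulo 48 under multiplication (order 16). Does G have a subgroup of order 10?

10 does not divide |G| = 16, so by Lagrange no subgroup of order 10 exists.

No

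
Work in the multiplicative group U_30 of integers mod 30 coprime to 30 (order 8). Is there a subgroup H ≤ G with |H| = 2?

Yes

2 | 8. A subgroup of order 2 is {1, 11}.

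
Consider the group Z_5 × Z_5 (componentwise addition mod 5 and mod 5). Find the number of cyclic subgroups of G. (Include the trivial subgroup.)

7

A cyclic subgroup of order d is generated by each of its φ(d) elements of order d, so the cyclic subgroups of order d number (#elements of order d)/φ(d).
Cyclic subgroups by order — order 1: 1; order 5: 6.
Total: 7.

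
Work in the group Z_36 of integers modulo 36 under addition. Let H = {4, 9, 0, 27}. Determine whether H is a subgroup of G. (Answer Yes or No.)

No

4 ∈ H but its inverse 32 ∉ H, so H is not a subgroup.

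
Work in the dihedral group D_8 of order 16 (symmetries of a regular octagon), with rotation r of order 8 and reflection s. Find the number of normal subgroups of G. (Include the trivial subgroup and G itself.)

G has 19 subgroups. Checking conjugation-invariance by order — order 1: 1/1 normal; order 2: 1/9 normal; order 4: 1/5 normal; order 8: 3/3 normal; order 16: 1/1 normal.
Total normal subgroups: 7.

7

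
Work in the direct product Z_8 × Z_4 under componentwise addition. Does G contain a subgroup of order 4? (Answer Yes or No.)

Yes

4 | 32. A subgroup of order 4 is {(0,0), (0,1), (0,2), (0,3)}.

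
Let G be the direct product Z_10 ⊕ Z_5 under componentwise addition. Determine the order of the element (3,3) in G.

10

The order of (3,3) in Z_10 × Z_5 is lcm(ord(3) in Z_10, ord(3) in Z_5).
ord(3) = 10 and ord(3) = 5, so |⟨(3,3)⟩| = lcm(10, 5) = 10.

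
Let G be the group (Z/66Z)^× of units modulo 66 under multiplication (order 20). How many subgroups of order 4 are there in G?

|G| = 20 and 4 | 20, so subgroups of order 4 are possible by Lagrange.
The subgroups of order 4 are: {1, 23, 43, 65}.
So G has 1 subgroup of order 4.

1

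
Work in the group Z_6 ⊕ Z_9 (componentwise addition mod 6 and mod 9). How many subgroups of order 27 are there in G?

|G| = 54 and 27 | 54, so subgroups of order 27 are possible by Lagrange.
The subgroups of order 27 are: {(0,0), (0,1), (0,2), (0,3), (0,4), (0,5), (0,6), (0,7), (0,8), (2,0), (2,1), (2,2), (2,3), (2,4), (2,5), (2,6), (2,7), (2,8), (4,0), (4,1), (4,2), (4,3), (4,4), (4,5), (4,6), (4,7), (4,8)}.
So G has 1 subgroup of order 27.

1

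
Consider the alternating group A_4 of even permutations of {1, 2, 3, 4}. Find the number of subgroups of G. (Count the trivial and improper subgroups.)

10

|G| = 12, so by Lagrange every subgroup order divides 12. Divisors: 1, 2, 3, 4, 6, 12.
Subgroups by order — order 1: 1; order 2: 3; order 3: 4; order 4: 1; order 6: 0; order 12: 1.
Total: 1 + 3 + 4 + 1 + 0 + 1 = 10.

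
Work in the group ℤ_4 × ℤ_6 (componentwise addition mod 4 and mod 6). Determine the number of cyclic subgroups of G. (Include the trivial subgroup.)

12

Each element a generates a cyclic subgroup ⟨a⟩; distinct elements may generate the same one (a cyclic group of order d has φ(d) generators).
Cyclic subgroups by order — order 1: 1; order 2: 3; order 3: 1; order 4: 2; order 6: 3; order 12: 2.
Total: 12.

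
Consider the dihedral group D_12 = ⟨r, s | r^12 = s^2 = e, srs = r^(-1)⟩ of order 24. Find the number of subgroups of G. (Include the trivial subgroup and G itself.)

|G| = 24, so by Lagrange every subgroup order divides 24. Divisors: 1, 2, 3, 4, 6, 8, 12, 24.
Subgroups by order — order 1: 1; order 2: 13; order 3: 1; order 4: 7; order 6: 5; order 8: 3; order 12: 3; order 24: 1.
Total: 1 + 13 + 1 + 7 + 5 + 3 + 3 + 1 = 34.

34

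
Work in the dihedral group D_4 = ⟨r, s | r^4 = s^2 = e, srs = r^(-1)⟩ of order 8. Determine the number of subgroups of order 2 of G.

5

|G| = 8 and 2 | 8, so subgroups of order 2 are possible by Lagrange.
The subgroups of order 2 are: {e, r^2}; {e, r^2s}; {e, r^3s}; {e, rs}; … (5 in all).
So G has 5 subgroups of order 2.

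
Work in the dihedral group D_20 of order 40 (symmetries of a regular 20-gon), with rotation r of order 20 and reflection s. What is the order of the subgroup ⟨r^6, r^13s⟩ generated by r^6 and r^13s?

|⟨r^6⟩| = 10 and |⟨r^13s⟩| = 2, so |H| is a multiple of lcm(10, 2) = 10 and divides |G| = 40.
Closing under the operation: H = {e, r^2, r^4, r^6, r^8, r^10, r^12, r^14, r^16, r^18, rs, r^3s, r^5s, r^7s, r^9s, r^11s, r^13s, r^15s, r^17s, r^19s}, so |H| = 20.

20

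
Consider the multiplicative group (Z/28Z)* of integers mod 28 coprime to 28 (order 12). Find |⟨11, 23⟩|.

6

|⟨11⟩| = 6 and |⟨23⟩| = 6, so |H| is a multiple of lcm(6, 6) = 6 and divides |G| = 12.
Closing under the operation: H = {1, 9, 11, 15, 23, 25}, so |H| = 6.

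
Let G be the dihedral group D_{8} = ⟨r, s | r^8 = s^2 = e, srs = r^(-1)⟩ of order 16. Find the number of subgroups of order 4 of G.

|G| = 16 and 4 | 16, so subgroups of order 4 are possible by Lagrange.
The subgroups of order 4 are: {e, r^2, r^4, r^6}; {e, r^4, r^2s, r^6s}; {e, r^4, r^3s, r^7s}; {e, r^4, s, r^4s}; … (5 in all).
So G has 5 subgroups of order 4.

5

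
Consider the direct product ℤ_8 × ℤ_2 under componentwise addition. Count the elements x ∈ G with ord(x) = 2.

3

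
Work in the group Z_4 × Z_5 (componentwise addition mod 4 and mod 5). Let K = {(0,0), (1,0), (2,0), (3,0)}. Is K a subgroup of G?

Yes

|K| = 4 divides |G| = 20, consistent with Lagrange.
K contains the identity, every element's inverse is in K, and K is closed under +: it is a subgroup.
In fact K = ⟨(1,0)⟩.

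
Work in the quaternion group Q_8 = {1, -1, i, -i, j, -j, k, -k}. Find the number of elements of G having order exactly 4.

6

The elements of order 4 are: i, -i, j, -j, k, -k.
That's 6.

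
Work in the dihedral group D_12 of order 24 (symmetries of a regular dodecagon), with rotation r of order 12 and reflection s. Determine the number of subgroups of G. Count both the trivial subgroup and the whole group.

|G| = 24, so by Lagrange every subgroup order divides 24. Divisors: 1, 2, 3, 4, 6, 8, 12, 24.
Subgroups by order — order 1: 1; order 2: 13; order 3: 1; order 4: 7; order 6: 5; order 8: 3; order 12: 3; order 24: 1.
Total: 1 + 13 + 1 + 7 + 5 + 3 + 3 + 1 = 34.

34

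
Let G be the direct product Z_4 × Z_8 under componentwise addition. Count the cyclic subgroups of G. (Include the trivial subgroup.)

14

A cyclic subgroup of order d is generated by each of its φ(d) elements of order d, so the cyclic subgroups of order d number (#elements of order d)/φ(d).
Cyclic subgroups by order — order 1: 1; order 2: 3; order 4: 6; order 8: 4.
Total: 14.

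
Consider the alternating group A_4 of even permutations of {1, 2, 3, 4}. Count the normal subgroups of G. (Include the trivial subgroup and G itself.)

3

G has 10 subgroups. Checking conjugation-invariance by order — order 1: 1/1 normal; order 2: 0/3 normal; order 3: 0/4 normal; order 4: 1/1 normal; order 12: 1/1 normal.
Total normal subgroups: 3.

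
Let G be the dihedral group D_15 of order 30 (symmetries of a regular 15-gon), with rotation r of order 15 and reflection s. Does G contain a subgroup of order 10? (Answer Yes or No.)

Yes

10 | 30. A subgroup of order 10 is {e, r^3, r^6, r^9, r^12, rs, r^4s, r^7s, r^10s, r^13s}.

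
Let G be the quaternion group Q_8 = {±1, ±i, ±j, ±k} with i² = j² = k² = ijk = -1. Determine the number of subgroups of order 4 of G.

3

|G| = 8 and 4 | 8, so subgroups of order 4 are possible by Lagrange.
The subgroups of order 4 are: {1, -1, i, -i}; {1, -1, j, -j}; {1, -1, k, -k}.
So G has 3 subgroups of order 4.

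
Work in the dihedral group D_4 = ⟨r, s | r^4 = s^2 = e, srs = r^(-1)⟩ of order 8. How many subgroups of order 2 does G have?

|G| = 8 and 2 | 8, so subgroups of order 2 are possible by Lagrange.
The subgroups of order 2 are: {e, r^2}; {e, r^2s}; {e, r^3s}; {e, rs}; … (5 in all).
So G has 5 subgroups of order 2.

5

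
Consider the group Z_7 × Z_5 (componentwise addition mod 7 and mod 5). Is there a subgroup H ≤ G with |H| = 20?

20 does not divide |G| = 35, so by Lagrange no subgroup of order 20 exists.

No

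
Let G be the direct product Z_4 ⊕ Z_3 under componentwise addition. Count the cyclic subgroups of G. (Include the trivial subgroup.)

6

A cyclic subgroup of order d is generated by each of its φ(d) elements of order d, so the cyclic subgroups of order d number (#elements of order d)/φ(d).
Cyclic subgroups by order — order 1: 1; order 2: 1; order 3: 1; order 4: 1; order 6: 1; order 12: 1.
Total: 6.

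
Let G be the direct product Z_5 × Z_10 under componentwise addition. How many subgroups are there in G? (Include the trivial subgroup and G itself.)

16

|G| = 50, so by Lagrange every subgroup order divides 50. Divisors: 1, 2, 5, 10, 25, 50.
Subgroups by order — order 1: 1; order 2: 1; order 5: 6; order 10: 6; order 25: 1; order 50: 1.
Total: 1 + 1 + 6 + 6 + 1 + 1 = 16.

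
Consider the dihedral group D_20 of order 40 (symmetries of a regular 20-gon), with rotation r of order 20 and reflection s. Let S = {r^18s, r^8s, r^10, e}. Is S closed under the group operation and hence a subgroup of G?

Yes

|S| = 4 divides |G| = 40, consistent with Lagrange.
S contains the identity, every element's inverse is in S, and S is closed under ·: it is a subgroup.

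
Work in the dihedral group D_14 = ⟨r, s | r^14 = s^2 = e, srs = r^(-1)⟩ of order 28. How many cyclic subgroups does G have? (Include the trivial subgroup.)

18

A cyclic subgroup of order d is generated by each of its φ(d) elements of order d, so the cyclic subgroups of order d number (#elements of order d)/φ(d).
Cyclic subgroups by order — order 1: 1; order 2: 15; order 7: 1; order 14: 1.
Total: 18.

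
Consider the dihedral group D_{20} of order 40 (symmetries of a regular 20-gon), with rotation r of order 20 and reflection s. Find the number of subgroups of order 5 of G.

|G| = 40 and 5 | 40, so subgroups of order 5 are possible by Lagrange.
The subgroups of order 5 are: {e, r^4, r^8, r^12, r^16}.
So G has 1 subgroup of order 5.

1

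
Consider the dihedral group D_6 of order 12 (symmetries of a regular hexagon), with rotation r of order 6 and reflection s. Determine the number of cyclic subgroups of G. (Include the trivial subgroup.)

A cyclic subgroup of order d is generated by each of its φ(d) elements of order d, so the cyclic subgroups of order d number (#elements of order d)/φ(d).
Cyclic subgroups by order — order 1: 1; order 2: 7; order 3: 1; order 6: 1.
Total: 10.

10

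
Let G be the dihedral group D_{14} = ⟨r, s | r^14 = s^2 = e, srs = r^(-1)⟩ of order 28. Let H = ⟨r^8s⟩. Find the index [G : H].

|⟨r^8s⟩| = 2 and |G| = 28.
By Lagrange, [G : H] = |G|/|H| = 28/2 = 14.

14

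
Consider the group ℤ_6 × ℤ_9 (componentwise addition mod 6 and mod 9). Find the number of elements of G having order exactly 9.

An element (a,b) has order lcm(ord(a), ord(b)); count pairs with lcm equal to 9.
Enumerating gives 18 such elements.

18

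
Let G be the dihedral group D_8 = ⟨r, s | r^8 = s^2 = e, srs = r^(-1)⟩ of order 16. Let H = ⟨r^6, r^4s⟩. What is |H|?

8

|⟨r^6⟩| = 4 and |⟨r^4s⟩| = 2, so |H| is a multiple of lcm(4, 2) = 4 and divides |G| = 16.
Closing under the operation: H = {e, r^2, r^4, r^6, s, r^2s, r^4s, r^6s}, so |H| = 8.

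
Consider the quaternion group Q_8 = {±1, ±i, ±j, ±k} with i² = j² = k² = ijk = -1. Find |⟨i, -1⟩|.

4

|⟨i⟩| = 4 and |⟨-1⟩| = 2, so |H| is a multiple of lcm(4, 2) = 4 and divides |G| = 8.
Closing under the operation: H = {1, -1, i, -i}, so |H| = 4.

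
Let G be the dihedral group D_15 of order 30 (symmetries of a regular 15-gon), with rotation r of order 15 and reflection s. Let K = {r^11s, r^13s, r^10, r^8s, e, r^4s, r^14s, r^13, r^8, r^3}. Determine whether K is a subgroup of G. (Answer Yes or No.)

r^13 ∈ K but its inverse r^2 ∉ K, so K is not a subgroup.

No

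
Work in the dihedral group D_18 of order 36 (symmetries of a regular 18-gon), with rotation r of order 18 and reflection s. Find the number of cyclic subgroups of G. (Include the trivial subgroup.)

24

Group the elements of G by the cyclic subgroup they generate; each cyclic subgroup of order d accounts for φ(d) elements.
Cyclic subgroups by order — order 1: 1; order 2: 19; order 3: 1; order 6: 1; order 9: 1; order 18: 1.
Total: 24.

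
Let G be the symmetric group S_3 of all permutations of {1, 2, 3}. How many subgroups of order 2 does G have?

3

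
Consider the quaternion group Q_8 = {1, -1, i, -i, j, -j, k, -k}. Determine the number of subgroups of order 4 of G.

3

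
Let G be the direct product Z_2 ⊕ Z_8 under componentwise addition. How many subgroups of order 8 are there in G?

|G| = 16 and 8 | 16, so subgroups of order 8 are possible by Lagrange.
The subgroups of order 8 are: {(0,0), (0,1), (0,2), (0,3), (0,4), (0,5), (0,6), (0,7)}; {(0,0), (0,2), (0,4), (0,6), (1,0), (1,2), (1,4), (1,6)}; {(0,0), (0,2), (0,4), (0,6), (1,1), (1,3), (1,5), (1,7)}.
So G has 3 subgroups of order 8.

3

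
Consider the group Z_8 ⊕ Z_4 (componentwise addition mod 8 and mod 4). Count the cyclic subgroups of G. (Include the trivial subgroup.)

Each element a generates a cyclic subgroup ⟨a⟩; distinct elements may generate the same one (a cyclic group of order d has φ(d) generators).
Cyclic subgroups by order — order 1: 1; order 2: 3; order 4: 6; order 8: 4.
Total: 14.

14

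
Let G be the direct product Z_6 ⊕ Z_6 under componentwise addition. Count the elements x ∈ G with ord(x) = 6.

24

An element (a,b) has order lcm(ord(a), ord(b)); count pairs with lcm equal to 6.
Enumerating gives 24 such elements.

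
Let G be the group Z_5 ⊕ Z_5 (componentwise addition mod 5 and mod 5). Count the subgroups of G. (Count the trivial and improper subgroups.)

|G| = 25, so by Lagrange every subgroup order divides 25. Divisors: 1, 5, 25.
Subgroups by order — order 1: 1; order 5: 6; order 25: 1.
Total: 1 + 6 + 1 = 8.

8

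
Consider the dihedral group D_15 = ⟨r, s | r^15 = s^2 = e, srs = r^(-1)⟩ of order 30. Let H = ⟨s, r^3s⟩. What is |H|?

|⟨s⟩| = 2 and |⟨r^3s⟩| = 2, so |H| is a multiple of lcm(2, 2) = 2 and divides |G| = 30.
Closing under the operation: H = {e, r^3, r^6, r^9, r^12, s, r^3s, r^6s, r^9s, r^12s}, so |H| = 10.

10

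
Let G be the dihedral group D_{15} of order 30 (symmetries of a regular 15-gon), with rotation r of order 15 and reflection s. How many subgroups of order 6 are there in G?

5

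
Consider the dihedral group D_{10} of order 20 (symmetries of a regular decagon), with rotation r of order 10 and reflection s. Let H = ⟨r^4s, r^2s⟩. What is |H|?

10

|⟨r^4s⟩| = 2 and |⟨r^2s⟩| = 2, so |H| is a multiple of lcm(2, 2) = 2 and divides |G| = 20.
Closing under the operation: H = {e, r^2, r^4, r^6, r^8, s, r^2s, r^4s, r^6s, r^8s}, so |H| = 10.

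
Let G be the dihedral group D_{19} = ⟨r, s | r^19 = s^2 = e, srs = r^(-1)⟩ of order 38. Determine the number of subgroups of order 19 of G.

1

|G| = 38 and 19 | 38, so subgroups of order 19 are possible by Lagrange.
The subgroups of order 19 are: {e, r, r^2, r^3, r^4, r^5, r^6, r^7, r^8, r^9, r^10, r^11, r^12, r^13, r^14, r^15, r^16, r^17, r^18}.
So G has 1 subgroup of order 19.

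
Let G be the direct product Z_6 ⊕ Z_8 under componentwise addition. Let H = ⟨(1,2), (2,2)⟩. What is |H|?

|⟨(1,2)⟩| = 12 and |⟨(2,2)⟩| = 12, so |H| is a multiple of lcm(12, 12) = 12 and divides |G| = 48.
Closing under the operation: H = {(0,0), (0,2), (0,4), (0,6), (1,0), (1,2), (1,4), (1,6), (2,0), (2,2), (2,4), (2,6), (3,0), (3,2), (3,4), (3,6), (4,0), (4,2), (4,4), (4,6), (5,0), (5,2), (5,4), (5,6)}, so |H| = 24.

24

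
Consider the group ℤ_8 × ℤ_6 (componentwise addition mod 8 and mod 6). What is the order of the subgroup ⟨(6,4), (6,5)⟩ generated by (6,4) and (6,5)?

24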